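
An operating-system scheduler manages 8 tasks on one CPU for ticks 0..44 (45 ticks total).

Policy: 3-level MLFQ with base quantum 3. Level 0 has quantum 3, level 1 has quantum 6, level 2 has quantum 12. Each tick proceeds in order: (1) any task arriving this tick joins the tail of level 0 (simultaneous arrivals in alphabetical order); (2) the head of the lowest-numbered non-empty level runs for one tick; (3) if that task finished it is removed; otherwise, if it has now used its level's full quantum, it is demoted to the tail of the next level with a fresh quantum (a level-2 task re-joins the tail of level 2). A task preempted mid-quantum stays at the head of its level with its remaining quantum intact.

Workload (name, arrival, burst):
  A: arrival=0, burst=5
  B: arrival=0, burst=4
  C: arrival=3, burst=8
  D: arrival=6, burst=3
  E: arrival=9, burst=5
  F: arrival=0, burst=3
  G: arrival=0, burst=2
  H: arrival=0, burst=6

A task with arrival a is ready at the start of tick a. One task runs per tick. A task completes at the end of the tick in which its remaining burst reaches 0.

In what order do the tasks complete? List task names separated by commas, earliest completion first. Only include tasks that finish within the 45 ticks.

completion order = F, G, D, A, B, H, C, E

t=0: L0/L1/L2 = ABFGH/-/- → run A
t=1: L0/L1/L2 = ABFGH/-/- → run A
t=2: L0/L1/L2 = ABFGH/-/- → run A
t=3: L0/L1/L2 = BFGHC/A/- → run B
t=4: L0/L1/L2 = BFGHC/A/- → run B
t=5: L0/L1/L2 = BFGHC/A/- → run B
t=6: L0/L1/L2 = FGHCD/AB/- → run F
t=7: L0/L1/L2 = FGHCD/AB/- → run F
t=8: L0/L1/L2 = FGHCD/AB/- → run F
t=9: L0/L1/L2 = GHCDE/AB/- → run G
t=10: L0/L1/L2 = GHCDE/AB/- → run G
t=11: L0/L1/L2 = HCDE/AB/- → run H
t=12: L0/L1/L2 = HCDE/AB/- → run H
t=13: L0/L1/L2 = HCDE/AB/- → run H
t=14: L0/L1/L2 = CDE/ABH/- → run C
t=15: L0/L1/L2 = CDE/ABH/- → run C
t=16: L0/L1/L2 = CDE/ABH/- → run C
t=17: L0/L1/L2 = DE/ABHC/- → run D
t=18: L0/L1/L2 = DE/ABHC/- → run D
t=19: L0/L1/L2 = DE/ABHC/- → run D
t=20: L0/L1/L2 = E/ABHC/- → run E
t=21: L0/L1/L2 = E/ABHC/- → run E
t=22: L0/L1/L2 = E/ABHC/- → run E
t=23: L0/L1/L2 = -/ABHCE/- → run A
t=24: L0/L1/L2 = -/ABHCE/- → run A
t=25: L0/L1/L2 = -/BHCE/- → run B
t=26: L0/L1/L2 = -/HCE/- → run H
t=27: L0/L1/L2 = -/HCE/- → run H
t=28: L0/L1/L2 = -/HCE/- → run H
t=29: L0/L1/L2 = -/CE/- → run C
t=30: L0/L1/L2 = -/CE/- → run C
t=31: L0/L1/L2 = -/CE/- → run C
t=32: L0/L1/L2 = -/CE/- → run C
t=33: L0/L1/L2 = -/CE/- → run C
t=34: L0/L1/L2 = -/E/- → run E
t=35: L0/L1/L2 = -/E/- → run E
t=36: (idle)
t=37: (idle)
t=38: (idle)
t=39: (idle)
t=40: (idle)
t=41: (idle)
t=42: (idle)
t=43: (idle)
t=44: (idle)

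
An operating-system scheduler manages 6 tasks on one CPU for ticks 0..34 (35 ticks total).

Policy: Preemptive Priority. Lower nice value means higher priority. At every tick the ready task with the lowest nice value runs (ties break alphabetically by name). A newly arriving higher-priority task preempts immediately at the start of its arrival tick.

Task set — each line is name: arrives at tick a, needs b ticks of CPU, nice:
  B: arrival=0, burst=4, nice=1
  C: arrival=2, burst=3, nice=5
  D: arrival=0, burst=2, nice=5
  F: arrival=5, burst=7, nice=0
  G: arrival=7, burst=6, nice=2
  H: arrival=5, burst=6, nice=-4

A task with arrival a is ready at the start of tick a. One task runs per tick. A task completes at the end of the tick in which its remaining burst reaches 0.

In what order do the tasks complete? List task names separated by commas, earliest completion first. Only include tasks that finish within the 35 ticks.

t=0: ready={B,D} → run B
t=1: ready={B,D} → run B
t=2: ready={B,C,D} → run B
t=3: ready={B,C,D} → run B
t=4: ready={C,D} → run C
t=5: ready={C,D,F,H} → run H
t=6: ready={C,D,F,H} → run H
t=7: ready={C,D,F,G,H} → run H
t=8: ready={C,D,F,G,H} → run H
t=9: ready={C,D,F,G,H} → run H
t=10: ready={C,D,F,G,H} → run H
t=11: ready={C,D,F,G} → run F
t=12: ready={C,D,F,G} → run F
t=13: ready={C,D,F,G} → run F
t=14: ready={C,D,F,G} → run F
t=15: ready={C,D,F,G} → run F
t=16: ready={C,D,F,G} → run F
t=17: ready={C,D,F,G} → run F
t=18: ready={C,D,G} → run G
t=19: ready={C,D,G} → run G
t=20: ready={C,D,G} → run G
t=21: ready={C,D,G} → run G
t=22: ready={C,D,G} → run G
t=23: ready={C,D,G} → run G
t=24: ready={C,D} → run C
t=25: ready={C,D} → run C
t=26: ready={D} → run D
t=27: ready={D} → run D
t=28: (idle)
t=29: (idle)
t=30: (idle)
t=31: (idle)
t=32: (idle)
t=33: (idle)
t=34: (idle)

completion order = B, H, F, G, C, D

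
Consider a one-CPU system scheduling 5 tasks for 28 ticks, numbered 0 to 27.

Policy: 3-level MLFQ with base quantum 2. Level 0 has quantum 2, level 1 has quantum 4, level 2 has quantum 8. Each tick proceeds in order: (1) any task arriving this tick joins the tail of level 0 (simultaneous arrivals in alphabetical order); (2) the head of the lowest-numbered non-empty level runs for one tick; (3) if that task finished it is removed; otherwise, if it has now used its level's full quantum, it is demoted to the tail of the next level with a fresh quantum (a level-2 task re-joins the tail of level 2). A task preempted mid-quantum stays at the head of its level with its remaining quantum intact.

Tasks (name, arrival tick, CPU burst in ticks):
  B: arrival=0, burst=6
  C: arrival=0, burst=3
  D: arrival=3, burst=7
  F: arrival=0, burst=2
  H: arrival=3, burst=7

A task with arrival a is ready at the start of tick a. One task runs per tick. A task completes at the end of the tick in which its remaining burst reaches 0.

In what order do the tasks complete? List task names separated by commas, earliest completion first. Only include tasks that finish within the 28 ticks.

completion order = F, B, C, D, H

t=0: L0/L1/L2 = BCF/-/- → run B
t=1: L0/L1/L2 = BCF/-/- → run B
t=2: L0/L1/L2 = CF/B/- → run C
t=3: L0/L1/L2 = CFDH/B/- → run C
t=4: L0/L1/L2 = FDH/BC/- → run F
t=5: L0/L1/L2 = FDH/BC/- → run F
t=6: L0/L1/L2 = DH/BC/- → run D
t=7: L0/L1/L2 = DH/BC/- → run D
t=8: L0/L1/L2 = H/BCD/- → run H
t=9: L0/L1/L2 = H/BCD/- → run H
t=10: L0/L1/L2 = -/BCDH/- → run B
t=11: L0/L1/L2 = -/BCDH/- → run B
t=12: L0/L1/L2 = -/BCDH/- → run B
t=13: L0/L1/L2 = -/BCDH/- → run B
t=14: L0/L1/L2 = -/CDH/- → run C
t=15: L0/L1/L2 = -/DH/- → run D
t=16: L0/L1/L2 = -/DH/- → run D
t=17: L0/L1/L2 = -/DH/- → run D
t=18: L0/L1/L2 = -/DH/- → run D
t=19: L0/L1/L2 = -/H/D → run H
t=20: L0/L1/L2 = -/H/D → run H
t=21: L0/L1/L2 = -/H/D → run H
t=22: L0/L1/L2 = -/H/D → run H
t=23: L0/L1/L2 = -/-/DH → run D
t=24: L0/L1/L2 = -/-/H → run H
t=25: (idle)
t=26: (idle)
t=27: (idle)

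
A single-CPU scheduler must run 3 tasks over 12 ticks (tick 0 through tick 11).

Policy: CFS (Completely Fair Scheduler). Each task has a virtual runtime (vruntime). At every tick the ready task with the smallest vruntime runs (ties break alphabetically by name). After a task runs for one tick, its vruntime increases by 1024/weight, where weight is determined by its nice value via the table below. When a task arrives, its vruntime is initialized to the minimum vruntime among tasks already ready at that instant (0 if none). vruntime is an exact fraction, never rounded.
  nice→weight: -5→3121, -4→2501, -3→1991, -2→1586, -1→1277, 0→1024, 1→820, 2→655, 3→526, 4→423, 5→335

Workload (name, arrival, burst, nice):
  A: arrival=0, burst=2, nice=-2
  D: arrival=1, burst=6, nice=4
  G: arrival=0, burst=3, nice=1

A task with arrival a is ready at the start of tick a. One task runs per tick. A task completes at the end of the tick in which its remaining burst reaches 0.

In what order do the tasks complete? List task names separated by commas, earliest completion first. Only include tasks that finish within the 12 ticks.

t=0: vr[A=0 G=0] → run A
t=1: vr[A=512/793 D=0 G=0] → run D
t=2: vr[A=512/793 D=1024/423 G=0] → run G
t=3: vr[A=512/793 D=1024/423 G=256/205] → run A
t=4: vr[D=1024/423 G=256/205] → run G
t=5: vr[D=1024/423 G=512/205] → run D
t=6: vr[D=2048/423 G=512/205] → run G
t=7: vr[D=2048/423] → run D
t=8: vr[D=1024/141] → run D
t=9: vr[D=4096/423] → run D
t=10: vr[D=5120/423] → run D
t=11: (idle)

completion order = A, G, D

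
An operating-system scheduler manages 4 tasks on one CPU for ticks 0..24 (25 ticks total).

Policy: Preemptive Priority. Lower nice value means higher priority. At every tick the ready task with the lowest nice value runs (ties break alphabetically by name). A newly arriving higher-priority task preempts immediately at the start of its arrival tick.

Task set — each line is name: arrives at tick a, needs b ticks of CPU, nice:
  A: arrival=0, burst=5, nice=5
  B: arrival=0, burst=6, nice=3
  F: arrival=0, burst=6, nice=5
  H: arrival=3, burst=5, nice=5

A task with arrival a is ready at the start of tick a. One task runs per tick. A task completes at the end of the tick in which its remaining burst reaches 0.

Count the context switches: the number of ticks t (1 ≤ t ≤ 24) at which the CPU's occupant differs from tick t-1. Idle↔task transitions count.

context switches = 4

t=0: ready={A,B,F} → run B
t=1: ready={A,B,F} → run B
t=2: ready={A,B,F} → run B
t=3: ready={A,B,F,H} → run B
t=4: ready={A,B,F,H} → run B
t=5: ready={A,B,F,H} → run B
t=6: ready={A,F,H} → run A
t=7: ready={A,F,H} → run A
t=8: ready={A,F,H} → run A
t=9: ready={A,F,H} → run A
t=10: ready={A,F,H} → run A
t=11: ready={F,H} → run F
t=12: ready={F,H} → run F
t=13: ready={F,H} → run F
t=14: ready={F,H} → run F
t=15: ready={F,H} → run F
t=16: ready={F,H} → run F
t=17: ready={H} → run H
t=18: ready={H} → run H
t=19: ready={H} → run H
t=20: ready={H} → run H
t=21: ready={H} → run H
t=22: (idle)
t=23: (idle)
t=24: (idle)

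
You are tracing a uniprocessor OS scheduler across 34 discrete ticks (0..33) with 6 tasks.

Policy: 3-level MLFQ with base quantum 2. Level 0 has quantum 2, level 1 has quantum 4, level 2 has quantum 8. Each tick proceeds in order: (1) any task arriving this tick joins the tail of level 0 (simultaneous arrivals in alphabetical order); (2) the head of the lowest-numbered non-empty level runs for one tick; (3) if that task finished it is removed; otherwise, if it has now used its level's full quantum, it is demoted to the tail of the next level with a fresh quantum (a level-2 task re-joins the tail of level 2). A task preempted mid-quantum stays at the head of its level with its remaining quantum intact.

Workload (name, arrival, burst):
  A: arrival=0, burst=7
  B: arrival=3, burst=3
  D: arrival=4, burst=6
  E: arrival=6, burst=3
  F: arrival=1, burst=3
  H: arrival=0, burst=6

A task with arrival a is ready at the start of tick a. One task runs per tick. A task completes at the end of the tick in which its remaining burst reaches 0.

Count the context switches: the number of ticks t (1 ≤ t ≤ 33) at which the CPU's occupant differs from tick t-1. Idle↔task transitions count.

t=0: L0/L1/L2 = AH/-/- → run A
t=1: L0/L1/L2 = AHF/-/- → run A
t=2: L0/L1/L2 = HF/A/- → run H
t=3: L0/L1/L2 = HFB/A/- → run H
t=4: L0/L1/L2 = FBD/AH/- → run F
t=5: L0/L1/L2 = FBD/AH/- → run F
t=6: L0/L1/L2 = BDE/AHF/- → run B
t=7: L0/L1/L2 = BDE/AHF/- → run B
t=8: L0/L1/L2 = DE/AHFB/- → run D
t=9: L0/L1/L2 = DE/AHFB/- → run D
t=10: L0/L1/L2 = E/AHFBD/- → run E
t=11: L0/L1/L2 = E/AHFBD/- → run E
t=12: L0/L1/L2 = -/AHFBDE/- → run A
t=13: L0/L1/L2 = -/AHFBDE/- → run A
t=14: L0/L1/L2 = -/AHFBDE/- → run A
t=15: L0/L1/L2 = -/AHFBDE/- → run A
t=16: L0/L1/L2 = -/HFBDE/A → run H
t=17: L0/L1/L2 = -/HFBDE/A → run H
t=18: L0/L1/L2 = -/HFBDE/A → run H
t=19: L0/L1/L2 = -/HFBDE/A → run H
t=20: L0/L1/L2 = -/FBDE/A → run F
t=21: L0/L1/L2 = -/BDE/A → run B
t=22: L0/L1/L2 = -/DE/A → run D
t=23: L0/L1/L2 = -/DE/A → run D
t=24: L0/L1/L2 = -/DE/A → run D
t=25: L0/L1/L2 = -/DE/A → run D
t=26: L0/L1/L2 = -/E/A → run E
t=27: L0/L1/L2 = -/-/A → run A
t=28: (idle)
t=29: (idle)
t=30: (idle)
t=31: (idle)
t=32: (idle)
t=33: (idle)

context switches = 13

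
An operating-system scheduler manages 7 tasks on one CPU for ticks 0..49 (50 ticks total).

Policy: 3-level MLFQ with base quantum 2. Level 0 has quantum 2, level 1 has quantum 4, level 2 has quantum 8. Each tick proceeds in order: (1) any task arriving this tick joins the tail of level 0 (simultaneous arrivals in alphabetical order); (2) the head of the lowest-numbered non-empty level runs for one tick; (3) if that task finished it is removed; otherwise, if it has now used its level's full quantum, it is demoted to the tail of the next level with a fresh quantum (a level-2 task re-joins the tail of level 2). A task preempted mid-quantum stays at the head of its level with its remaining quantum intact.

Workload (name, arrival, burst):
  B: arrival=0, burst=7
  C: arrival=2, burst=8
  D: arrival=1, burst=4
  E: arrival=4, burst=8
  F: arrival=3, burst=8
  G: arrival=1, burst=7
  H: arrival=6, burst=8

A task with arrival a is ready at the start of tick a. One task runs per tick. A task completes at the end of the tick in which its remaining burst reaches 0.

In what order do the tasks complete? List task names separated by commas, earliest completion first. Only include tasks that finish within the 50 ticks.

t=0: L0/L1/L2 = B/-/- → run B
t=1: L0/L1/L2 = BDG/-/- → run B
t=2: L0/L1/L2 = DGC/B/- → run D
t=3: L0/L1/L2 = DGCF/B/- → run D
t=4: L0/L1/L2 = GCFE/BD/- → run G
t=5: L0/L1/L2 = GCFE/BD/- → run G
t=6: L0/L1/L2 = CFEH/BDG/- → run C
t=7: L0/L1/L2 = CFEH/BDG/- → run C
t=8: L0/L1/L2 = FEH/BDGC/- → run F
t=9: L0/L1/L2 = FEH/BDGC/- → run F
t=10: L0/L1/L2 = EH/BDGCF/- → run E
t=11: L0/L1/L2 = EH/BDGCF/- → run E
t=12: L0/L1/L2 = H/BDGCFE/- → run H
t=13: L0/L1/L2 = H/BDGCFE/- → run H
t=14: L0/L1/L2 = -/BDGCFEH/- → run B
t=15: L0/L1/L2 = -/BDGCFEH/- → run B
t=16: L0/L1/L2 = -/BDGCFEH/- → run B
t=17: L0/L1/L2 = -/BDGCFEH/- → run B
t=18: L0/L1/L2 = -/DGCFEH/B → run D
t=19: L0/L1/L2 = -/DGCFEH/B → run D
t=20: L0/L1/L2 = -/GCFEH/B → run G
t=21: L0/L1/L2 = -/GCFEH/B → run G
t=22: L0/L1/L2 = -/GCFEH/B → run G
t=23: L0/L1/L2 = -/GCFEH/B → run G
t=24: L0/L1/L2 = -/CFEH/BG → run C
t=25: L0/L1/L2 = -/CFEH/BG → run C
t=26: L0/L1/L2 = -/CFEH/BG → run C
t=27: L0/L1/L2 = -/CFEH/BG → run C
t=28: L0/L1/L2 = -/FEH/BGC → run F
t=29: L0/L1/L2 = -/FEH/BGC → run F
t=30: L0/L1/L2 = -/FEH/BGC → run F
t=31: L0/L1/L2 = -/FEH/BGC → run F
t=32: L0/L1/L2 = -/EH/BGCF → run E
t=33: L0/L1/L2 = -/EH/BGCF → run E
t=34: L0/L1/L2 = -/EH/BGCF → run E
t=35: L0/L1/L2 = -/EH/BGCF → run E
t=36: L0/L1/L2 = -/H/BGCFE → run H
t=37: L0/L1/L2 = -/H/BGCFE → run H
t=38: L0/L1/L2 = -/H/BGCFE → run H
t=39: L0/L1/L2 = -/H/BGCFE → run H
t=40: L0/L1/L2 = -/-/BGCFEH → run B
t=41: L0/L1/L2 = -/-/GCFEH → run G
t=42: L0/L1/L2 = -/-/CFEH → run C
t=43: L0/L1/L2 = -/-/CFEH → run C
t=44: L0/L1/L2 = -/-/FEH → run F
t=45: L0/L1/L2 = -/-/FEH → run F
t=46: L0/L1/L2 = -/-/EH → run E
t=47: L0/L1/L2 = -/-/EH → run E
t=48: L0/L1/L2 = -/-/H → run H
t=49: L0/L1/L2 = -/-/H → run H

completion order = D, B, G, C, F, E, H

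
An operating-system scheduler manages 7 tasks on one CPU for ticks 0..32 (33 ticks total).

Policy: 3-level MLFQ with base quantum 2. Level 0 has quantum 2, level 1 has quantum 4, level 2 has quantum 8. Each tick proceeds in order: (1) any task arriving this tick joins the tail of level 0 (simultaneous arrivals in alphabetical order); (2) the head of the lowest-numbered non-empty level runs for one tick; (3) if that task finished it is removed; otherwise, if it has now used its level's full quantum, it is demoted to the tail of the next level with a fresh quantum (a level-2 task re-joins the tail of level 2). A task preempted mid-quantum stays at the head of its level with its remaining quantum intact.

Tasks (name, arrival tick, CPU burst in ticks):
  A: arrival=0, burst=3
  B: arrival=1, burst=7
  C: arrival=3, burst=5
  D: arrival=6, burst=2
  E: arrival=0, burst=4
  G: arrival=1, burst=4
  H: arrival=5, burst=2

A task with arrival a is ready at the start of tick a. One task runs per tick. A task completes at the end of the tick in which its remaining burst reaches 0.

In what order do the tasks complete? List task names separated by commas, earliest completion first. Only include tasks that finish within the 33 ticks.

completion order = H, D, A, E, G, C, B

t=0: L0/L1/L2 = AE/-/- → run A
t=1: L0/L1/L2 = AEBG/-/- → run A
t=2: L0/L1/L2 = EBG/A/- → run E
t=3: L0/L1/L2 = EBGC/A/- → run E
t=4: L0/L1/L2 = BGC/AE/- → run B
t=5: L0/L1/L2 = BGCH/AE/- → run B
t=6: L0/L1/L2 = GCHD/AEB/- → run G
t=7: L0/L1/L2 = GCHD/AEB/- → run G
t=8: L0/L1/L2 = CHD/AEBG/- → run C
t=9: L0/L1/L2 = CHD/AEBG/- → run C
t=10: L0/L1/L2 = HD/AEBGC/- → run H
t=11: L0/L1/L2 = HD/AEBGC/- → run H
t=12: L0/L1/L2 = D/AEBGC/- → run D
t=13: L0/L1/L2 = D/AEBGC/- → run D
t=14: L0/L1/L2 = -/AEBGC/- → run A
t=15: L0/L1/L2 = -/EBGC/- → run E
t=16: L0/L1/L2 = -/EBGC/- → run E
t=17: L0/L1/L2 = -/BGC/- → run B
t=18: L0/L1/L2 = -/BGC/- → run B
t=19: L0/L1/L2 = -/BGC/- → run B
t=20: L0/L1/L2 = -/BGC/- → run B
t=21: L0/L1/L2 = -/GC/B → run G
t=22: L0/L1/L2 = -/GC/B → run G
t=23: L0/L1/L2 = -/C/B → run C
t=24: L0/L1/L2 = -/C/B → run C
t=25: L0/L1/L2 = -/C/B → run C
t=26: L0/L1/L2 = -/-/B → run B
t=27: (idle)
t=28: (idle)
t=29: (idle)
t=30: (idle)
t=31: (idle)
t=32: (idle)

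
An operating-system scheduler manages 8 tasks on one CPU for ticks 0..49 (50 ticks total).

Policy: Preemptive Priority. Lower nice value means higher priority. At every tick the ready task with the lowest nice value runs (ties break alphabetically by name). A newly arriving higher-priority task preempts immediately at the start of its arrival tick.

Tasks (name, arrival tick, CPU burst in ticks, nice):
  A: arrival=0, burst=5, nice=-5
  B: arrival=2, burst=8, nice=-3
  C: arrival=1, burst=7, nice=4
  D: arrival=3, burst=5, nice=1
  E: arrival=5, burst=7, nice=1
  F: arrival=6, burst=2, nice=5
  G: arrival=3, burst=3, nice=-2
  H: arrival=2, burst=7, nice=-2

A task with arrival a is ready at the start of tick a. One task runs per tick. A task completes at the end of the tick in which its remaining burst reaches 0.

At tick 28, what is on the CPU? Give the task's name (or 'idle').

running at tick 28 = E

t=0: ready={A} → run A
t=1: ready={A,C} → run A
t=2: ready={A,B,C,H} → run A
t=3: ready={A,B,C,D,G,H} → run A
t=4: ready={A,B,C,D,G,H} → run A
t=5: ready={B,C,D,E,G,H} → run B
t=6: ready={B,C,D,E,F,G,H} → run B
t=7: ready={B,C,D,E,F,G,H} → run B
t=8: ready={B,C,D,E,F,G,H} → run B
t=9: ready={B,C,D,E,F,G,H} → run B
t=10: ready={B,C,D,E,F,G,H} → run B
t=11: ready={B,C,D,E,F,G,H} → run B
t=12: ready={B,C,D,E,F,G,H} → run B
t=13: ready={C,D,E,F,G,H} → run G
t=14: ready={C,D,E,F,G,H} → run G
t=15: ready={C,D,E,F,G,H} → run G
t=16: ready={C,D,E,F,H} → run H
t=17: ready={C,D,E,F,H} → run H
t=18: ready={C,D,E,F,H} → run H
t=19: ready={C,D,E,F,H} → run H
t=20: ready={C,D,E,F,H} → run H
t=21: ready={C,D,E,F,H} → run H
t=22: ready={C,D,E,F,H} → run H
t=23: ready={C,D,E,F} → run D
t=24: ready={C,D,E,F} → run D
t=25: ready={C,D,E,F} → run D
t=26: ready={C,D,E,F} → run D
t=27: ready={C,D,E,F} → run D
t=28: ready={C,E,F} → run E
t=29: ready={C,E,F} → run E
t=30: ready={C,E,F} → run E
t=31: ready={C,E,F} → run E
t=32: ready={C,E,F} → run E
t=33: ready={C,E,F} → run E
t=34: ready={C,E,F} → run E
t=35: ready={C,F} → run C
t=36: ready={C,F} → run C
t=37: ready={C,F} → run C
t=38: ready={C,F} → run C
t=39: ready={C,F} → run C
t=40: ready={C,F} → run C
t=41: ready={C,F} → run C
t=42: ready={F} → run F
t=43: ready={F} → run F
t=44: (idle)
t=45: (idle)
t=46: (idle)
t=47: (idle)
t=48: (idle)
t=49: (idle)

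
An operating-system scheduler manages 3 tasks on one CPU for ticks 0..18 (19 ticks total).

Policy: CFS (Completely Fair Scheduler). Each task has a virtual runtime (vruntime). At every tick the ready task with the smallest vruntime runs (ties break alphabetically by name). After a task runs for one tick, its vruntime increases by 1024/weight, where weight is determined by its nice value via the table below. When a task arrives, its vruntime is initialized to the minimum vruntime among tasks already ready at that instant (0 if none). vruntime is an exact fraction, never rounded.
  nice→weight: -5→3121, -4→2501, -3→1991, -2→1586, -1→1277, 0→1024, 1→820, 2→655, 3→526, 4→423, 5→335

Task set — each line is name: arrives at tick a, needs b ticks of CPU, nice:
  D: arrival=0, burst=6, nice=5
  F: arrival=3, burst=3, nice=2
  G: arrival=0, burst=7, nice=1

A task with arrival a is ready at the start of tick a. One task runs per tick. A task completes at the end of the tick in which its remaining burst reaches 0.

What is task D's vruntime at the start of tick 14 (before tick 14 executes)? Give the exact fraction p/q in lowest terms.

t=0: vr[D=0 G=0] → run D
t=1: vr[D=1024/335 G=0] → run G
t=2: vr[D=1024/335 G=256/205] → run G
t=3: vr[D=1024/335 F=512/205 G=512/205] → run F
t=4: vr[D=1024/335 F=109056/26855 G=512/205] → run G
t=5: vr[D=1024/335 F=109056/26855 G=768/205] → run D
t=6: vr[D=2048/335 F=109056/26855 G=768/205] → run G
t=7: vr[D=2048/335 F=109056/26855 G=1024/205] → run F
t=8: vr[D=2048/335 F=30208/5371 G=1024/205] → run G
t=9: vr[D=2048/335 F=30208/5371 G=256/41] → run F
t=10: vr[D=2048/335 G=256/41] → run D
t=11: vr[D=3072/335 G=256/41] → run G
t=12: vr[D=3072/335 G=1536/205] → run G
t=13: vr[D=3072/335] → run D
t=14: vr[D=4096/335] → run D
t=15: vr[D=1024/67] → run D
t=16: (idle)
t=17: (idle)
t=18: (idle)

vruntime(D, start of tick 14) = 4096/335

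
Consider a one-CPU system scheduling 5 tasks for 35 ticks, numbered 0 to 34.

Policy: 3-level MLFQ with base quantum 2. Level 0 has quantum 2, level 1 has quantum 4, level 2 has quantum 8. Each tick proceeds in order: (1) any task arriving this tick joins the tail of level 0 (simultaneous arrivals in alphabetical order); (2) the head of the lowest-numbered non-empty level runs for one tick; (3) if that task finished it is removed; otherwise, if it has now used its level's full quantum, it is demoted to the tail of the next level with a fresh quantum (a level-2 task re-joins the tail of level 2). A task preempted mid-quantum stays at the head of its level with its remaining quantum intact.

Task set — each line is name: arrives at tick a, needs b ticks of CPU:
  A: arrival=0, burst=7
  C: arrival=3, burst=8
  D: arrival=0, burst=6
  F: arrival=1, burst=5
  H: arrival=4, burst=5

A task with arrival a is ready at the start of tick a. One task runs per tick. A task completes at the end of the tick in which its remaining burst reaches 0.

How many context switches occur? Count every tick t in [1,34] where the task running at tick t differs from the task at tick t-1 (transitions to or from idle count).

t=0: L0/L1/L2 = AD/-/- → run A
t=1: L0/L1/L2 = ADF/-/- → run A
t=2: L0/L1/L2 = DF/A/- → run D
t=3: L0/L1/L2 = DFC/A/- → run D
t=4: L0/L1/L2 = FCH/AD/- → run F
t=5: L0/L1/L2 = FCH/AD/- → run F
t=6: L0/L1/L2 = CH/ADF/- → run C
t=7: L0/L1/L2 = CH/ADF/- → run C
t=8: L0/L1/L2 = H/ADFC/- → run H
t=9: L0/L1/L2 = H/ADFC/- → run H
t=10: L0/L1/L2 = -/ADFCH/- → run A
t=11: L0/L1/L2 = -/ADFCH/- → run A
t=12: L0/L1/L2 = -/ADFCH/- → run A
t=13: L0/L1/L2 = -/ADFCH/- → run A
t=14: L0/L1/L2 = -/DFCH/A → run D
t=15: L0/L1/L2 = -/DFCH/A → run D
t=16: L0/L1/L2 = -/DFCH/A → run D
t=17: L0/L1/L2 = -/DFCH/A → run D
t=18: L0/L1/L2 = -/FCH/A → run F
t=19: L0/L1/L2 = -/FCH/A → run F
t=20: L0/L1/L2 = -/FCH/A → run F
t=21: L0/L1/L2 = -/CH/A → run C
t=22: L0/L1/L2 = -/CH/A → run C
t=23: L0/L1/L2 = -/CH/A → run C
t=24: L0/L1/L2 = -/CH/A → run C
t=25: L0/L1/L2 = -/H/AC → run H
t=26: L0/L1/L2 = -/H/AC → run H
t=27: L0/L1/L2 = -/H/AC → run H
t=28: L0/L1/L2 = -/-/AC → run A
t=29: L0/L1/L2 = -/-/C → run C
t=30: L0/L1/L2 = -/-/C → run C
t=31: (idle)
t=32: (idle)
t=33: (idle)
t=34: (idle)

context switches = 12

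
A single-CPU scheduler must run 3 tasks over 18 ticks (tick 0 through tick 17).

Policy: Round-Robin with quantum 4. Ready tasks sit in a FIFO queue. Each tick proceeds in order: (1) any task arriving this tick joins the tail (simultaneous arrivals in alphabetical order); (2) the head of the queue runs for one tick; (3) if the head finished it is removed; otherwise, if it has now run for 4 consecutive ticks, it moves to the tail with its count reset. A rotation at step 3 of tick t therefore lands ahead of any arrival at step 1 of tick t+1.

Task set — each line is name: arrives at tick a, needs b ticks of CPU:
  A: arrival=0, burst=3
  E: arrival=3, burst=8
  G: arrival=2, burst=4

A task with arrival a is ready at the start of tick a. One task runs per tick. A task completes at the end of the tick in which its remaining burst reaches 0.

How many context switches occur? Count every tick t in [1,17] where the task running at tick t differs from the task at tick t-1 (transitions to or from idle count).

t=0: queue=[A] q_used=0 → run A
t=1: queue=[A] q_used=1 → run A
t=2: queue=[A,G] q_used=2 → run A
t=3: queue=[G,E] q_used=0 → run G
t=4: queue=[G,E] q_used=1 → run G
t=5: queue=[G,E] q_used=2 → run G
t=6: queue=[G,E] q_used=3 → run G
t=7: queue=[E] q_used=0 → run E
t=8: queue=[E] q_used=1 → run E
t=9: queue=[E] q_used=2 → run E
t=10: queue=[E] q_used=3 → run E
t=11: queue=[E] q_used=0 → run E
t=12: queue=[E] q_used=1 → run E
t=13: queue=[E] q_used=2 → run E
t=14: queue=[E] q_used=3 → run E
t=15: (idle)
t=16: (idle)
t=17: (idle)

context switches = 3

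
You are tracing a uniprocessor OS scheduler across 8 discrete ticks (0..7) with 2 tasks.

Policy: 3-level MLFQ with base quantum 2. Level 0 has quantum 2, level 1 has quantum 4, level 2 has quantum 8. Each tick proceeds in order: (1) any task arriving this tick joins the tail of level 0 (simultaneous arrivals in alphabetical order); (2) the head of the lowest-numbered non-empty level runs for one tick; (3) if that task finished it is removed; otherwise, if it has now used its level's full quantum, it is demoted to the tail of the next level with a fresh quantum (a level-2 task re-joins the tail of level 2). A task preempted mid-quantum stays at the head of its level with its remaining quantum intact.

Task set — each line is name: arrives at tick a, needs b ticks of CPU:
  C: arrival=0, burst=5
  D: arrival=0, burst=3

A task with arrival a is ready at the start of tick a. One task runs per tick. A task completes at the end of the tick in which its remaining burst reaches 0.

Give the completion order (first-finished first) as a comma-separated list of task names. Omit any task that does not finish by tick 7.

t=0: L0/L1/L2 = CD/-/- → run C
t=1: L0/L1/L2 = CD/-/- → run C
t=2: L0/L1/L2 = D/C/- → run D
t=3: L0/L1/L2 = D/C/- → run D
t=4: L0/L1/L2 = -/CD/- → run C
t=5: L0/L1/L2 = -/CD/- → run C
t=6: L0/L1/L2 = -/CD/- → run C
t=7: L0/L1/L2 = -/D/- → run D

completion order = C, D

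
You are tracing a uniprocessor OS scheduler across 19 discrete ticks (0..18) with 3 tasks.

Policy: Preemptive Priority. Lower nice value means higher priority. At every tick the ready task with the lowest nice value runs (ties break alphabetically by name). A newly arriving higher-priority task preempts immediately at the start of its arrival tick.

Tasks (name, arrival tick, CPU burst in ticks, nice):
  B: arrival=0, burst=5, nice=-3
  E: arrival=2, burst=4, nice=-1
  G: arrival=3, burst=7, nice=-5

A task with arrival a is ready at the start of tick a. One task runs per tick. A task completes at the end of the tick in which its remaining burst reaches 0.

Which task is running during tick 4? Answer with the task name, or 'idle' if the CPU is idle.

t=0: ready={B} → run B
t=1: ready={B} → run B
t=2: ready={B,E} → run B
t=3: ready={B,E,G} → run G
t=4: ready={B,E,G} → run G
t=5: ready={B,E,G} → run G
t=6: ready={B,E,G} → run G
t=7: ready={B,E,G} → run G
t=8: ready={B,E,G} → run G
t=9: ready={B,E,G} → run G
t=10: ready={B,E} → run B
t=11: ready={B,E} → run B
t=12: ready={E} → run E
t=13: ready={E} → run E
t=14: ready={E} → run E
t=15: ready={E} → run E
t=16: (idle)
t=17: (idle)
t=18: (idle)

running at tick 4 = G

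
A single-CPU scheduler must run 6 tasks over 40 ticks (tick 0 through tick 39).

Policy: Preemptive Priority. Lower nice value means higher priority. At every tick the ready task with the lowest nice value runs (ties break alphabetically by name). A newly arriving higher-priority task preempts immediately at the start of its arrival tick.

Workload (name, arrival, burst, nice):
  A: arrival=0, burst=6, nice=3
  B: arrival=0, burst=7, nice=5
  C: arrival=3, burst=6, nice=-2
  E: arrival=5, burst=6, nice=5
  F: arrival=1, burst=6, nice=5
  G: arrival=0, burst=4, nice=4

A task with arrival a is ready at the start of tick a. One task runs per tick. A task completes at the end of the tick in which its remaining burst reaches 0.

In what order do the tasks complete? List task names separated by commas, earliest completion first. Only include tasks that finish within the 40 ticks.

t=0: ready={A,B,G} → run A
t=1: ready={A,B,F,G} → run A
t=2: ready={A,B,F,G} → run A
t=3: ready={A,B,C,F,G} → run C
t=4: ready={A,B,C,F,G} → run C
t=5: ready={A,B,C,E,F,G} → run C
t=6: ready={A,B,C,E,F,G} → run C
t=7: ready={A,B,C,E,F,G} → run C
t=8: ready={A,B,C,E,F,G} → run C
t=9: ready={A,B,E,F,G} → run A
t=10: ready={A,B,E,F,G} → run A
t=11: ready={A,B,E,F,G} → run A
t=12: ready={B,E,F,G} → run G
t=13: ready={B,E,F,G} → run G
t=14: ready={B,E,F,G} → run G
t=15: ready={B,E,F,G} → run G
t=16: ready={B,E,F} → run B
t=17: ready={B,E,F} → run B
t=18: ready={B,E,F} → run B
t=19: ready={B,E,F} → run B
t=20: ready={B,E,F} → run B
t=21: ready={B,E,F} → run B
t=22: ready={B,E,F} → run B
t=23: ready={E,F} → run E
t=24: ready={E,F} → run E
t=25: ready={E,F} → run E
t=26: ready={E,F} → run E
t=27: ready={E,F} → run E
t=28: ready={E,F} → run E
t=29: ready={F} → run F
t=30: ready={F} → run F
t=31: ready={F} → run F
t=32: ready={F} → run F
t=33: ready={F} → run F
t=34: ready={F} → run F
t=35: (idle)
t=36: (idle)
t=37: (idle)
t=38: (idle)
t=39: (idle)

completion order = C, A, G, B, E, F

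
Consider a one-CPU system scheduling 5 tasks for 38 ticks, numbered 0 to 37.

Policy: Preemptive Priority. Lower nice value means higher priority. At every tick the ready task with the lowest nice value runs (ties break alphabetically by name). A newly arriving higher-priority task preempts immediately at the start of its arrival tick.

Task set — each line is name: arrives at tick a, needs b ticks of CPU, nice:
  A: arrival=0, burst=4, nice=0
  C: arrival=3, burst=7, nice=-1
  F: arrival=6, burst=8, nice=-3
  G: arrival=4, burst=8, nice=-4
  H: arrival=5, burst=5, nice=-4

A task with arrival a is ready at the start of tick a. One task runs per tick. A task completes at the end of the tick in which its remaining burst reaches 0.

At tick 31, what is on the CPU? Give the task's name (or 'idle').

running at tick 31 = A

t=0: ready={A} → run A
t=1: ready={A} → run A
t=2: ready={A} → run A
t=3: ready={A,C} → run C
t=4: ready={A,C,G} → run G
t=5: ready={A,C,G,H} → run G
t=6: ready={A,C,F,G,H} → run G
t=7: ready={A,C,F,G,H} → run G
t=8: ready={A,C,F,G,H} → run G
t=9: ready={A,C,F,G,H} → run G
t=10: ready={A,C,F,G,H} → run G
t=11: ready={A,C,F,G,H} → run G
t=12: ready={A,C,F,H} → run H
t=13: ready={A,C,F,H} → run H
t=14: ready={A,C,F,H} → run H
t=15: ready={A,C,F,H} → run H
t=16: ready={A,C,F,H} → run H
t=17: ready={A,C,F} → run F
t=18: ready={A,C,F} → run F
t=19: ready={A,C,F} → run F
t=20: ready={A,C,F} → run F
t=21: ready={A,C,F} → run F
t=22: ready={A,C,F} → run F
t=23: ready={A,C,F} → run F
t=24: ready={A,C,F} → run F
t=25: ready={A,C} → run C
t=26: ready={A,C} → run C
t=27: ready={A,C} → run C
t=28: ready={A,C} → run C
t=29: ready={A,C} → run C
t=30: ready={A,C} → run C
t=31: ready={A} → run A
t=32: (idle)
t=33: (idle)
t=34: (idle)
t=35: (idle)
t=36: (idle)
t=37: (idle)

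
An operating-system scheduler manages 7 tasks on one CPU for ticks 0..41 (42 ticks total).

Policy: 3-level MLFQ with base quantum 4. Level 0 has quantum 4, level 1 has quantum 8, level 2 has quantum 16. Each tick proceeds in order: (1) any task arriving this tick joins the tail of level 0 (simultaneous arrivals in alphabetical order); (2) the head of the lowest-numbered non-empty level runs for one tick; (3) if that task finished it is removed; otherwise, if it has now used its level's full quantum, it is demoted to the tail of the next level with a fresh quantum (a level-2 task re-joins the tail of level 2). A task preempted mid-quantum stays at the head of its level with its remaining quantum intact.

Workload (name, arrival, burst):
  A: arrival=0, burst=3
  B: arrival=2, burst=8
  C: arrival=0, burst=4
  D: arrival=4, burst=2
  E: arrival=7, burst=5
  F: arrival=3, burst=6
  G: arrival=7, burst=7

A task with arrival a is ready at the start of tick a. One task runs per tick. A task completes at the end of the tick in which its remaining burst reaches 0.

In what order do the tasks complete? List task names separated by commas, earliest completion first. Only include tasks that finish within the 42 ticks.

completion order = A, C, D, B, F, E, G

t=0: L0/L1/L2 = AC/-/- → run A
t=1: L0/L1/L2 = AC/-/- → run A
t=2: L0/L1/L2 = ACB/-/- → run A
t=3: L0/L1/L2 = CBF/-/- → run C
t=4: L0/L1/L2 = CBFD/-/- → run C
t=5: L0/L1/L2 = CBFD/-/- → run C
t=6: L0/L1/L2 = CBFD/-/- → run C
t=7: L0/L1/L2 = BFDEG/-/- → run B
t=8: L0/L1/L2 = BFDEG/-/- → run B
t=9: L0/L1/L2 = BFDEG/-/- → run B
t=10: L0/L1/L2 = BFDEG/-/- → run B
t=11: L0/L1/L2 = FDEG/B/- → run F
t=12: L0/L1/L2 = FDEG/B/- → run F
t=13: L0/L1/L2 = FDEG/B/- → run F
t=14: L0/L1/L2 = FDEG/B/- → run F
t=15: L0/L1/L2 = DEG/BF/- → run D
t=16: L0/L1/L2 = DEG/BF/- → run D
t=17: L0/L1/L2 = EG/BF/- → run E
t=18: L0/L1/L2 = EG/BF/- → run E
t=19: L0/L1/L2 = EG/BF/- → run E
t=20: L0/L1/L2 = EG/BF/- → run E
t=21: L0/L1/L2 = G/BFE/- → run G
t=22: L0/L1/L2 = G/BFE/- → run G
t=23: L0/L1/L2 = G/BFE/- → run G
t=24: L0/L1/L2 = G/BFE/- → run G
t=25: L0/L1/L2 = -/BFEG/- → run B
t=26: L0/L1/L2 = -/BFEG/- → run B
t=27: L0/L1/L2 = -/BFEG/- → run B
t=28: L0/L1/L2 = -/BFEG/- → run B
t=29: L0/L1/L2 = -/FEG/- → run F
t=30: L0/L1/L2 = -/FEG/- → run F
t=31: L0/L1/L2 = -/EG/- → run E
t=32: L0/L1/L2 = -/G/- → run G
t=33: L0/L1/L2 = -/G/- → run G
t=34: L0/L1/L2 = -/G/- → run G
t=35: (idle)
t=36: (idle)
t=37: (idle)
t=38: (idle)
t=39: (idle)
t=40: (idle)
t=41: (idle)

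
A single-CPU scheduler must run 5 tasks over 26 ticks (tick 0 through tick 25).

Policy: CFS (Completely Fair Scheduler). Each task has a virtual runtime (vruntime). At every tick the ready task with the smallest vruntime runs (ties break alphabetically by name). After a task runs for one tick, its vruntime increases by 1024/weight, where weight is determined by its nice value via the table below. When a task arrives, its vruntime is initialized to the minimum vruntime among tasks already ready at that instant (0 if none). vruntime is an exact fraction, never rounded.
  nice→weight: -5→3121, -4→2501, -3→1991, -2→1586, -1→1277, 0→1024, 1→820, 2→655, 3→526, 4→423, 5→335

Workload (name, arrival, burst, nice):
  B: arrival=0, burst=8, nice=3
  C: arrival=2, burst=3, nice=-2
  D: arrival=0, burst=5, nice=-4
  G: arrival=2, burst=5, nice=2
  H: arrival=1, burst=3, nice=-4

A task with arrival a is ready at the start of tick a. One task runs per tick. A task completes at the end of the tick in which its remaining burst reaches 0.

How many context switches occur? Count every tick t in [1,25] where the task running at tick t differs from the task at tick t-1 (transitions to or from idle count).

context switches = 21

t=0: vr[B=0 D=0] → run B
t=1: vr[B=512/263 D=0 H=0] → run D
t=2: vr[B=512/263 C=0 D=1024/2501 G=0 H=0] → run C
t=3: vr[B=512/263 C=512/793 D=1024/2501 G=0 H=0] → run G
t=4: vr[B=512/263 C=512/793 D=1024/2501 G=1024/655 H=0] → run H
t=5: vr[B=512/263 C=512/793 D=1024/2501 G=1024/655 H=1024/2501] → run D
t=6: vr[B=512/263 C=512/793 D=2048/2501 G=1024/655 H=1024/2501] → run H
t=7: vr[B=512/263 C=512/793 D=2048/2501 G=1024/655 H=2048/2501] → run C
t=8: vr[B=512/263 C=1024/793 D=2048/2501 G=1024/655 H=2048/2501] → run D
t=9: vr[B=512/263 C=1024/793 D=3072/2501 G=1024/655 H=2048/2501] → run H
t=10: vr[B=512/263 C=1024/793 D=3072/2501 G=1024/655] → run D
t=11: vr[B=512/263 C=1024/793 D=4096/2501 G=1024/655] → run C
t=12: vr[B=512/263 D=4096/2501 G=1024/655] → run G
t=13: vr[B=512/263 D=4096/2501 G=2048/655] → run D
t=14: vr[B=512/263 G=2048/655] → run B
t=15: vr[B=1024/263 G=2048/655] → run G
t=16: vr[B=1024/263 G=3072/655] → run B
t=17: vr[B=1536/263 G=3072/655] → run G
t=18: vr[B=1536/263 G=4096/655] → run B
t=19: vr[B=2048/263 G=4096/655] → run G
t=20: vr[B=2048/263] → run B
t=21: vr[B=2560/263] → run B
t=22: vr[B=3072/263] → run B
t=23: vr[B=3584/263] → run B
t=24: (idle)
t=25: (idle)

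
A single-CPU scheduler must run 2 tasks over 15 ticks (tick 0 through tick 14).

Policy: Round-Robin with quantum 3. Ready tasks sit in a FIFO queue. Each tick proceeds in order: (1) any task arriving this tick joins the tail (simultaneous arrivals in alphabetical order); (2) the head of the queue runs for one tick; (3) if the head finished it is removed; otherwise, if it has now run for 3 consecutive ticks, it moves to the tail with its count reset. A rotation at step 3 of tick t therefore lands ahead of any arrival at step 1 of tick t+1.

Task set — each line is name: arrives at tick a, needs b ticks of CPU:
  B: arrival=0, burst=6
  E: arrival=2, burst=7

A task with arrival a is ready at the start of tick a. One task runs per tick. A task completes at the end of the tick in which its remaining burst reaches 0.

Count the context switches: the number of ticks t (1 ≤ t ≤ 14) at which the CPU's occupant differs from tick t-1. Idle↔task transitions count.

context switches = 4

t=0: queue=[B] q_used=0 → run B
t=1: queue=[B] q_used=1 → run B
t=2: queue=[B,E] q_used=2 → run B
t=3: queue=[E,B] q_used=0 → run E
t=4: queue=[E,B] q_used=1 → run E
t=5: queue=[E,B] q_used=2 → run E
t=6: queue=[B,E] q_used=0 → run B
t=7: queue=[B,E] q_used=1 → run B
t=8: queue=[B,E] q_used=2 → run B
t=9: queue=[E] q_used=0 → run E
t=10: queue=[E] q_used=1 → run E
t=11: queue=[E] q_used=2 → run E
t=12: queue=[E] q_used=0 → run E
t=13: (idle)
t=14: (idle)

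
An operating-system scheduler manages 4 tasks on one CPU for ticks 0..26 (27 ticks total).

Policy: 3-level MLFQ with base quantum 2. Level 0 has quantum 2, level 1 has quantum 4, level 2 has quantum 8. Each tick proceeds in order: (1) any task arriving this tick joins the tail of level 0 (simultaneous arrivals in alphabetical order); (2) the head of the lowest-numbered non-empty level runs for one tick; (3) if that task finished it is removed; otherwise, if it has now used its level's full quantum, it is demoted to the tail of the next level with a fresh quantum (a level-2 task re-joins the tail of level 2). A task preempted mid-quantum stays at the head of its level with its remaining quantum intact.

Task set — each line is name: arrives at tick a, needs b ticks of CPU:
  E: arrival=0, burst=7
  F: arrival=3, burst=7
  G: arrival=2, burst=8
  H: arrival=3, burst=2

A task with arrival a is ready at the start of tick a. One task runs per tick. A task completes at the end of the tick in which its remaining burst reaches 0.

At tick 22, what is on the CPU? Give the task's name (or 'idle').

running at tick 22 = G

t=0: L0/L1/L2 = E/-/- → run E
t=1: L0/L1/L2 = E/-/- → run E
t=2: L0/L1/L2 = G/E/- → run G
t=3: L0/L1/L2 = GFH/E/- → run G
t=4: L0/L1/L2 = FH/EG/- → run F
t=5: L0/L1/L2 = FH/EG/- → run F
t=6: L0/L1/L2 = H/EGF/- → run H
t=7: L0/L1/L2 = H/EGF/- → run H
t=8: L0/L1/L2 = -/EGF/- → run E
t=9: L0/L1/L2 = -/EGF/- → run E
t=10: L0/L1/L2 = -/EGF/- → run E
t=11: L0/L1/L2 = -/EGF/- → run E
t=12: L0/L1/L2 = -/GF/E → run G
t=13: L0/L1/L2 = -/GF/E → run G
t=14: L0/L1/L2 = -/GF/E → run G
t=15: L0/L1/L2 = -/GF/E → run G
t=16: L0/L1/L2 = -/F/EG → run F
t=17: L0/L1/L2 = -/F/EG → run F
t=18: L0/L1/L2 = -/F/EG → run F
t=19: L0/L1/L2 = -/F/EG → run F
t=20: L0/L1/L2 = -/-/EGF → run E
t=21: L0/L1/L2 = -/-/GF → run G
t=22: L0/L1/L2 = -/-/GF → run G
t=23: L0/L1/L2 = -/-/F → run F
t=24: (idle)
t=25: (idle)
t=26: (idle)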